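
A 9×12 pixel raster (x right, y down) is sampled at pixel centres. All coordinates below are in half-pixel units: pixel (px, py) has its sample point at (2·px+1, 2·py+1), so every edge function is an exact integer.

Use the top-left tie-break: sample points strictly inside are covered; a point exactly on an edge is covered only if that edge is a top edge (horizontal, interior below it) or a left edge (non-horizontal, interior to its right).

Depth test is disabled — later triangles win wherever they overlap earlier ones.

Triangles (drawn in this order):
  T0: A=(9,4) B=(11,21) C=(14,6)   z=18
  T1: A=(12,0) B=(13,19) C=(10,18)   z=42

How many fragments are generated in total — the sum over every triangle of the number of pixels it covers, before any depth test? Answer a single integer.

T0:
  2·area = 81  (B↔C swapped to make it positive)
  edge (9, 4)→(14, 6): d=(5,2) right/bottom  bias=-1
  edge (14, 6)→(11, 21): d=(-3,15) right/bottom  bias=-1
  edge (11, 21)→(9, 4): d=(-2,-17) top-left  bias=+0
    (7,0)@(15, 1): e=[-27,0,108] → .  [on edge]
    (5,2)@(11, 5): e=[1,48,32] → X
    (6,2)@(13, 5): e=[-3,18,66] → .
    (5,3)@(11, 7): e=[11,42,28] → X
    (6,3)@(13, 7): e=[7,12,62] → X
    (7,3)@(15, 7): e=[3,-18,96] → .
    (5,4)@(11, 9): e=[21,36,24] → X
    (7,4)@(15, 9): e=[13,-24,92] → .
    (5,5)@(11, 11): e=[31,30,20] → X
    (6,5)@(13, 11): e=[27,0,54] → .  [on edge]
    (5,6)@(11, 13): e=[41,24,16] → X
    (6,6)@(13, 13): e=[37,-6,50] → .
    (5,10)@(11, 21): e=[81,0,0] → .  [on edge]
  covered (10 px):
    . . . . . . . . .
    . . . . . . . . .
    . . . . . X . . .
    . . . . . X X . .
    . . . . . X X . .
    . . . . . X . . .
    . . . . . X . . .
    . . . . . X . . .
    . . . . . X . . .
    . . . . . X . . .
    . . . . . . . . .
    . . . . . . . . .
T1:
  2·area = 56
  edge (12, 0)→(13, 19): d=(1,19) right/bottom  bias=-1
  edge (13, 19)→(10, 18): d=(-3,-1) top-left  bias=+0
  edge (10, 18)→(12, 0): d=(2,-18) top-left  bias=+0
    (5,4)@(11, 9): e=[28,28,0] → X  [on edge]
    (6,4)@(13, 9): e=[-10,30,36] → .
    (5,5)@(11, 11): e=[30,22,4] → X
    (6,5)@(13, 11): e=[-8,24,40] → .
    (5,6)@(11, 13): e=[32,16,8] → X
    (6,6)@(13, 13): e=[-6,18,44] → .
    (0,7)@(1, 15): e=[224,0,-168] → .  [on edge]
    (5,7)@(11, 15): e=[34,10,12] → X
    (6,7)@(13, 15): e=[-4,12,48] → .
    (3,8)@(7, 17): e=[112,0,-56] → .  [on edge]
    (5,8)@(11, 17): e=[36,4,16] → X
    (6,8)@(13, 17): e=[-2,6,52] → .
    (6,9)@(13, 19): e=[0,0,56] → .  [on edge]
  covered (5 px):
    . . . . . . . . .
    . . . . . . . . .
    . . . . . . . . .
    . . . . . . . . .
    . . . . . X . . .
    . . . . . X . . .
    . . . . . X . . .
    . . . . . X . . .
    . . . . . X . . .
    . . . . . . . . .
    . . . . . . . . .
    . . . . . . . . .

Answer: 15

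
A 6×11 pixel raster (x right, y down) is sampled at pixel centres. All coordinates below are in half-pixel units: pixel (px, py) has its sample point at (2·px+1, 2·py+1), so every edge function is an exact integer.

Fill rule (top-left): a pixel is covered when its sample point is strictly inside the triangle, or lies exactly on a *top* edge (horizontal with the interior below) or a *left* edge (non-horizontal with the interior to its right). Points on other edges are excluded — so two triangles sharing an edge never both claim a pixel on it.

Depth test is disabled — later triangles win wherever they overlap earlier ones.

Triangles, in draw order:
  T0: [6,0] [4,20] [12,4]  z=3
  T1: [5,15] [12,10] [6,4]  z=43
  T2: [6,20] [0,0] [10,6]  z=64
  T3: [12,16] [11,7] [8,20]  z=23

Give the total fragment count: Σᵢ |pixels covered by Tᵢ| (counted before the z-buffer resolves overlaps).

T0:
  2·area = 128  (B↔C swapped to make it positive)
  edge (6, 0)→(12, 4): d=(6,4) right/bottom  bias=-1
  edge (12, 4)→(4, 20): d=(-8,16) right/bottom  bias=-1
  edge (4, 20)→(6, 0): d=(2,-20) top-left  bias=+0
    (3,0)@(7, 1): e=[2,104,22] → X
    (4,0)@(9, 1): e=[-6,72,62] → .
    (3,1)@(7, 3): e=[14,88,26] → X
    (4,1)@(9, 3): e=[6,56,66] → X
    (5,1)@(11, 3): e=[-2,24,106] → .
    (3,2)@(7, 5): e=[26,72,30] → X
    (5,2)@(11, 5): e=[10,8,110] → X
    (3,3)@(7, 7): e=[38,56,34] → X
    (5,3)@(11, 7): e=[22,-8,114] → .
    (3,4)@(7, 9): e=[50,40,38] → X
    (5,4)@(11, 9): e=[34,-24,118] → .
    (2,5)@(5, 11): e=[70,56,2] → X
  covered (16 px):
    . . . X . .
    . . . X X .
    . . . X X X
    . . . X X .
    . . . X X .
    . . X X . .
    . . X X . .
    . . X . . .
    . . X . . .
    . . . . . .
    . . . . . .
T1:
  2·area = 72  (B↔C swapped to make it positive)
  edge (5, 15)→(6, 4): d=(1,-11) top-left  bias=+0
  edge (6, 4)→(12, 10): d=(6,6) right/bottom  bias=-1
  edge (12, 10)→(5, 15): d=(-7,5) right/bottom  bias=-1
    (1,0)@(3, 1): e=[-36,0,108] → .  [on edge]
    (2,1)@(5, 3): e=[-12,0,84] → .  [on edge]
    (3,2)@(7, 5): e=[12,0,60] → .  [on edge]
    (3,3)@(7, 7): e=[14,12,46] → X
    (4,3)@(9, 7): e=[36,0,36] → .  [on edge]
    (3,4)@(7, 9): e=[16,24,32] → X
    (4,4)@(9, 9): e=[38,12,22] → X
    (5,4)@(11, 9): e=[60,0,12] → .  [on edge]
    (3,5)@(7, 11): e=[18,36,18] → X
    (5,5)@(11, 11): e=[62,12,-2] → .
    (3,6)@(7, 13): e=[20,48,4] → X
    (4,6)@(9, 13): e=[42,36,-6] → .
    (2,7)@(5, 15): e=[0,72,0] → .  [on edge]
  covered (6 px):
    . . . . . .
    . . . . . .
    . . . . . .
    . . . X . .
    . . . X X .
    . . . X X .
    . . . X . .
    . . . . . .
    . . . . . .
    . . . . . .
    . . . . . .
T2:
  2·area = 164
  edge (6, 20)→(0, 0): d=(-6,-20) top-left  bias=+0
  edge (0, 0)→(10, 6): d=(10,6) right/bottom  bias=-1
  edge (10, 6)→(6, 20): d=(-4,14) right/bottom  bias=-1
    (0,0)@(1, 1): e=[14,4,146] → X
    (1,0)@(3, 1): e=[54,-8,118] → .
    (0,1)@(1, 3): e=[2,24,138] → X
    (1,1)@(3, 3): e=[42,12,110] → X
    (2,1)@(5, 3): e=[82,0,82] → .  [on edge]
    (0,2)@(1, 5): e=[-10,44,130] → .
    (1,2)@(3, 5): e=[30,32,102] → X
    (2,2)@(5, 5): e=[70,20,74] → X
    (3,2)@(7, 5): e=[110,8,46] → X
    (4,2)@(9, 5): e=[150,-4,18] → .
    (1,3)@(3, 7): e=[18,52,94] → X
    (4,3)@(9, 7): e=[138,16,10] → X
  covered (20 px):
    X . . . . .
    X X . . . .
    . X X X . .
    . X X X X .
    . X X X X .
    . . X X . .
    . . X X . .
    . . X X . .
    . . . . . .
    . . . . . .
    . . . . . .
T3:
  2·area = 40  (B↔C swapped to make it positive)
  edge (12, 16)→(8, 20): d=(-4,4) right/bottom  bias=-1
  edge (8, 20)→(11, 7): d=(3,-13) top-left  bias=+0
  edge (11, 7)→(12, 16): d=(1,9) right/bottom  bias=-1
    (5,3)@(11, 7): e=[40,0,0] → .  [on edge]
    (5,4)@(11, 9): e=[32,6,2] → X
    (5,5)@(11, 11): e=[24,12,4] → X
    (5,6)@(11, 13): e=[16,18,6] → X
    (5,7)@(11, 15): e=[8,24,8] → X
    (4,8)@(9, 17): e=[8,4,28] → X
    (5,8)@(11, 17): e=[0,30,10] → .  [on edge]
    (4,9)@(9, 19): e=[0,10,30] → .  [on edge]
    (3,10)@(7, 21): e=[0,-10,50] → .  [on edge]
  covered (5 px):
    . . . . . .
    . . . . . .
    . . . . . .
    . . . . . .
    . . . . . X
    . . . . . X
    . . . . . X
    . . . . . X
    . . . . X .
    . . . . . .
    . . . . . .

Result: 47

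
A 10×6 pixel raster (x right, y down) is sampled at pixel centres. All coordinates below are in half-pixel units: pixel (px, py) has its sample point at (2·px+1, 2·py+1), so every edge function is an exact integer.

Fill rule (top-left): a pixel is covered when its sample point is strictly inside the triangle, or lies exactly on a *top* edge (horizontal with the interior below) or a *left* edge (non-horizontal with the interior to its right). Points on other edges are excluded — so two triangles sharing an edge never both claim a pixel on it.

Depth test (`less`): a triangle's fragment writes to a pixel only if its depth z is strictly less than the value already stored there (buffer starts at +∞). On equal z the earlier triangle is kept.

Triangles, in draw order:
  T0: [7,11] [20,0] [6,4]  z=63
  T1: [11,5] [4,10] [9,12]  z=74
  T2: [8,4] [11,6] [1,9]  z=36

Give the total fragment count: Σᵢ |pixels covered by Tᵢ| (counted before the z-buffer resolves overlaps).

T0:
  2·area = 102  (B↔C swapped to make it positive)
  edge (7, 11)→(6, 4): d=(-1,-7) top-left  bias=+0
  edge (6, 4)→(20, 0): d=(14,-4) top-left  bias=+0
  edge (20, 0)→(7, 11): d=(-13,11) right/bottom  bias=-1
    (8,0)@(17, 1): e=[80,2,20] → X
    (9,0)@(19, 1): e=[94,10,-2] → .
    (5,1)@(11, 3): e=[36,6,60] → X
    (6,1)@(13, 3): e=[50,14,38] → X
    (7,1)@(15, 3): e=[64,22,16] → X
    (8,1)@(17, 3): e=[78,30,-6] → .
    (3,2)@(7, 5): e=[6,18,78] → X
    (4,2)@(9, 5): e=[20,26,56] → X
    (7,2)@(15, 5): e=[62,50,-10] → .
    (3,3)@(7, 7): e=[4,46,52] → X
    (6,3)@(13, 7): e=[46,70,-14] → .
    (3,4)@(7, 9): e=[2,74,26] → X
    (3,5)@(7, 11): e=[0,102,0] → .  [on edge]
  covered (13 px):
    . . . . . . . . X .
    . . . . . X X X . .
    . . . X X X X . . .
    . . . X X X . . . .
    . . . X X . . . . .
    . . . . . . . . . .
T1:
  2·area = 39  (B↔C swapped to make it positive)
  edge (11, 5)→(9, 12): d=(-2,7) right/bottom  bias=-1
  edge (9, 12)→(4, 10): d=(-5,-2) top-left  bias=+0
  edge (4, 10)→(11, 5): d=(7,-5) top-left  bias=+0
    (5,2)@(11, 5): e=[0,39,0] → .  [on edge]
    (4,3)@(9, 7): e=[10,25,4] → X
    (5,3)@(11, 7): e=[-4,29,14] → .
    (3,4)@(7, 9): e=[20,11,8] → X
    (5,4)@(11, 9): e=[-8,19,28] → .
    (3,5)@(7, 11): e=[16,1,22] → X
    (5,5)@(11, 11): e=[-12,9,42] → .
  covered (5 px):
    . . . . . . . . . .
    . . . . . . . . . .
    . . . . . . . . . .
    . . . . X . . . . .
    . . . X X . . . . .
    . . . X X . . . . .
T2:
  2·area = 29
  edge (8, 4)→(11, 6): d=(3,2) right/bottom  bias=-1
  edge (11, 6)→(1, 9): d=(-10,3) right/bottom  bias=-1
  edge (1, 9)→(8, 4): d=(7,-5) top-left  bias=+0
    (3,2)@(7, 5): e=[5,22,2] → X
    (4,2)@(9, 5): e=[1,16,12] → X
    (5,2)@(11, 5): e=[-3,10,22] → .
    (2,3)@(5, 7): e=[15,8,6] → X
    (4,3)@(9, 7): e=[7,-4,26] → .
    (0,4)@(1, 9): e=[29,0,0] → .  [on edge]
    (2,4)@(5, 9): e=[21,-12,20] → .
    (3,4)@(7, 9): e=[17,-18,30] → .
  covered (4 px):
    . . . . . . . . . .
    . . . . . . . . . .
    . . . X X . . . . .
    . . X X . . . . . .
    . . . . . . . . . .
    . . . . . . . . . .

Answer: 22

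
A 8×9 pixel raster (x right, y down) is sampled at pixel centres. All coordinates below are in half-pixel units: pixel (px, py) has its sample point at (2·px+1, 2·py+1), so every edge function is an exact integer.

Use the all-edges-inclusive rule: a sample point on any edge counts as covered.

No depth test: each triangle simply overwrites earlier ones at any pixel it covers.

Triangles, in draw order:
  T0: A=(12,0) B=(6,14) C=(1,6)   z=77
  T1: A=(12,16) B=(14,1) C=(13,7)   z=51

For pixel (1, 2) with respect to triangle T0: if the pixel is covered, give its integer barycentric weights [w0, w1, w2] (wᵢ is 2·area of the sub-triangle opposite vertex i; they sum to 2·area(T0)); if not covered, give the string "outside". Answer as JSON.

T0:
  2·area = 118
  edge (12, 0)→(6, 14): d=(-6,14) inclusive
  edge (6, 14)→(1, 6): d=(-5,-8) inclusive
  edge (1, 6)→(12, 0): d=(11,-6) inclusive
    (5,0)@(11, 1): e=[8,105,5] → X
    (6,0)@(13, 1): e=[-20,121,17] → .
    (3,1)@(7, 3): e=[52,63,3] → X
    (4,1)@(9, 3): e=[24,79,15] → X
    (5,1)@(11, 3): e=[-4,95,27] → .
    (1,2)@(3, 5): e=[96,21,1] → X
    (2,2)@(5, 5): e=[68,37,13] → X
    (5,2)@(11, 5): e=[-16,85,49] → .
    (1,3)@(3, 7): e=[84,11,23] → X
    (4,3)@(9, 7): e=[0,59,59] → X  [on edge]
    (5,3)@(11, 7): e=[-28,75,71] → .
    (1,4)@(3, 9): e=[72,1,45] → X
  covered (16 px):
    . . . . . X . .
    . . . X X . . .
    . X X X X . . .
    . X X X X . . .
    . X X X . . . .
    . . X X . . . .
    . . . . . . . .
    . . . . . . . .
    . . . . . . . .
T1:
  2·area = 3  (B↔C swapped to make it positive)
  edge (12, 16)→(13, 7): d=(1,-9) inclusive
  edge (13, 7)→(14, 1): d=(1,-6) inclusive
  edge (14, 1)→(12, 16): d=(-2,15) inclusive
    (6,3)@(13, 7): e=[0,0,3] → X  [on edge]
    (7,3)@(15, 7): e=[18,12,-27] → .
    (6,4)@(13, 9): e=[2,2,-1] → .
  covered (1 px):
    . . . . . . . .
    . . . . . . . .
    . . . . . . . .
    . . . . . . X .
    . . . . . . . .
    . . . . . . . .
    . . . . . . . .
    . . . . . . . .
    . . . . . . . .

Final: [21,1,96]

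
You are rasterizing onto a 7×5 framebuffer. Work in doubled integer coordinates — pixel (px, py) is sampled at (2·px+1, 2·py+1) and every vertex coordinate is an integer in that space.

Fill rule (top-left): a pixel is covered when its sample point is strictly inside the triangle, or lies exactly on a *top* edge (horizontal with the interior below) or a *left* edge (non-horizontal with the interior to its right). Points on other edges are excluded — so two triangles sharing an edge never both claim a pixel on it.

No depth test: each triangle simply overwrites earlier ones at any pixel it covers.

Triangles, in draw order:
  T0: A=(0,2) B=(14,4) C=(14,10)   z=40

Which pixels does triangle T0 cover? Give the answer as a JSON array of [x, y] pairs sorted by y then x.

T0:
  2·area = 84
  edge (0, 2)→(14, 4): d=(14,2) right/bottom  bias=-1
  edge (14, 4)→(14, 10): d=(0,6) right/bottom  bias=-1
  edge (14, 10)→(0, 2): d=(-14,-8) top-left  bias=+0
    (1,1)@(3, 3): e=[8,66,10] → #
    (2,1)@(5, 3): e=[4,54,26] → #
    (3,1)@(7, 3): e=[0,42,42] → ·  [on edge]
    (1,2)@(3, 5): e=[36,66,-18] → ·
    (2,2)@(5, 5): e=[32,54,-2] → ·
    (3,2)@(7, 5): e=[28,42,14] → #
    (4,2)@(9, 5): e=[24,30,30] → #
    (5,2)@(11, 5): e=[20,18,46] → #
    (6,2)@(13, 5): e=[16,6,62] → #
    (3,3)@(7, 7): e=[56,42,-14] → ·
    (4,3)@(9, 7): e=[52,30,2] → #
    (4,4)@(9, 9): e=[80,30,-26] → ·
  covered (10 px):
    · · · · · · ·
    · # # · · · ·
    · · · # # # #
    · · · · # # #
    · · · · · · #

Answer: [[1,1],[2,1],[3,2],[4,2],[5,2],[6,2],[4,3],[5,3],[6,3],[6,4]]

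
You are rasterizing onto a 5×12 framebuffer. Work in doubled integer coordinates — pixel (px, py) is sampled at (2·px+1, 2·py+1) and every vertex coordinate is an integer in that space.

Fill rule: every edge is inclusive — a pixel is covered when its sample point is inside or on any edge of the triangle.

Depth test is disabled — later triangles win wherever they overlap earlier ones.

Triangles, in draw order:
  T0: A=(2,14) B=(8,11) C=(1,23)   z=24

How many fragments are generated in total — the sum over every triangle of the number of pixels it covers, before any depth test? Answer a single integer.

T0:
  2·area = 51
  edge (2, 14)→(8, 11): d=(6,-3) inclusive
  edge (8, 11)→(1, 23): d=(-7,12) inclusive
  edge (1, 23)→(2, 14): d=(1,-9) inclusive
    (1,2)@(3, 5): e=[-51,102,0] → ·  [on edge]
    (2,6)@(5, 13): e=[3,22,26] → █
    (3,6)@(7, 13): e=[9,-2,44] → ·
    (1,7)@(3, 15): e=[9,32,10] → █
    (3,7)@(7, 15): e=[21,-16,46] → ·
    (1,8)@(3, 17): e=[21,18,12] → █
    (2,8)@(5, 17): e=[27,-6,30] → ·
    (1,9)@(3, 19): e=[33,4,14] → █
    (2,9)@(5, 19): e=[39,-20,32] → ·
    (1,10)@(3, 21): e=[45,-10,16] → ·
    (0,11)@(1, 23): e=[51,0,0] → █  [on edge]
    (1,11)@(3, 23): e=[57,-24,18] → ·
  covered (6 px):
    · · · · ·
    · · · · ·
    · · · · ·
    · · · · ·
    · · · · ·
    · · · · ·
    · · █ · ·
    · █ █ · ·
    · █ · · ·
    · █ · · ·
    · · · · ·
    █ · · · ·

Final: 6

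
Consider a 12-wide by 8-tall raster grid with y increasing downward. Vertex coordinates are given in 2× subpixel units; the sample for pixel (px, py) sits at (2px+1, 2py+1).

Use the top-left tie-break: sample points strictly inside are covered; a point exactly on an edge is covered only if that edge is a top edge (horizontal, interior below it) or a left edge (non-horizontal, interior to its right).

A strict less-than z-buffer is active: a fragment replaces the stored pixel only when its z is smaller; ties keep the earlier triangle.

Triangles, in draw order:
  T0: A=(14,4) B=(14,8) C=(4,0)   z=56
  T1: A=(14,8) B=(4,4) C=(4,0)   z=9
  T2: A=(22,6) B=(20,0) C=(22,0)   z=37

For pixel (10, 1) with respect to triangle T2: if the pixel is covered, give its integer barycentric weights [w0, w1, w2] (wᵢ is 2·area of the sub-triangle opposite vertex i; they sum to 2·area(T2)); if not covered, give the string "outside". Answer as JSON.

T0:
  2·area = 40
  edge (14, 4)→(14, 8): d=(0,4) right/bottom  bias=-1
  edge (14, 8)→(4, 0): d=(-10,-8) top-left  bias=+0
  edge (4, 0)→(14, 4): d=(10,4) right/bottom  bias=-1
    (4,1)@(9, 3): e=[20,10,10] → X
    (5,1)@(11, 3): e=[12,26,2] → X
    (6,1)@(13, 3): e=[4,42,-6] → .
    (4,2)@(9, 5): e=[20,-10,30] → .
    (5,2)@(11, 5): e=[12,6,22] → X
    (6,2)@(13, 5): e=[4,22,14] → X
    (7,2)@(15, 5): e=[-4,38,6] → .
    (5,3)@(11, 7): e=[12,-14,42] → .
    (6,3)@(13, 7): e=[4,2,34] → X
    (7,3)@(15, 7): e=[-4,18,26] → .
    (6,4)@(13, 9): e=[4,-18,54] → .
  covered (5 px):
    . . . . . . . . . . . .
    . . . . X X . . . . . .
    . . . . . X X . . . . .
    . . . . . . X . . . . .
    . . . . . . . . . . . .
    . . . . . . . . . . . .
    . . . . . . . . . . . .
    . . . . . . . . . . . .
T1:
  2·area = 40
  edge (14, 8)→(4, 4): d=(-10,-4) top-left  bias=+0
  edge (4, 4)→(4, 0): d=(0,-4) top-left  bias=+0
  edge (4, 0)→(14, 8): d=(10,8) right/bottom  bias=-1
    (2,0)@(5, 1): e=[34,4,2] → X
    (3,0)@(7, 1): e=[42,12,-14] → .
    (2,1)@(5, 3): e=[14,4,22] → X
    (3,1)@(7, 3): e=[22,12,6] → X
    (4,1)@(9, 3): e=[30,20,-10] → .
    (2,2)@(5, 5): e=[-6,4,42] → .
    (3,2)@(7, 5): e=[2,12,26] → X
    (4,2)@(9, 5): e=[10,20,10] → X
    (5,2)@(11, 5): e=[18,28,-6] → .
    (3,3)@(7, 7): e=[-18,12,46] → .
    (4,3)@(9, 7): e=[-10,20,30] → .
  covered (5 px):
    . . X . . . . . . . . .
    . . X X . . . . . . . .
    . . . X X . . . . . . .
    . . . . . . . . . . . .
    . . . . . . . . . . . .
    . . . . . . . . . . . .
    . . . . . . . . . . . .
    . . . . . . . . . . . .
T2:
  2·area = 12
  edge (22, 6)→(20, 0): d=(-2,-6) top-left  bias=+0
  edge (20, 0)→(22, 0): d=(2,0) top-left  bias=+0
  edge (22, 0)→(22, 6): d=(0,6) right/bottom  bias=-1
    (10,0)@(21, 1): e=[4,2,6] → X
    (11,0)@(23, 1): e=[16,2,-6] → .
    (10,1)@(21, 3): e=[0,6,6] → X  [on edge]
    (11,1)@(23, 3): e=[12,6,-6] → .
    (10,2)@(21, 5): e=[-4,10,6] → .
    (11,4)@(23, 9): e=[0,18,-6] → .  [on edge]
  covered (2 px):
    . . . . . . . . . . X .
    . . . . . . . . . . X .
    . . . . . . . . . . . .
    . . . . . . . . . . . .
    . . . . . . . . . . . .
    . . . . . . . . . . . .
    . . . . . . . . . . . .
    . . . . . . . . . . . .

Final: [6,6,0]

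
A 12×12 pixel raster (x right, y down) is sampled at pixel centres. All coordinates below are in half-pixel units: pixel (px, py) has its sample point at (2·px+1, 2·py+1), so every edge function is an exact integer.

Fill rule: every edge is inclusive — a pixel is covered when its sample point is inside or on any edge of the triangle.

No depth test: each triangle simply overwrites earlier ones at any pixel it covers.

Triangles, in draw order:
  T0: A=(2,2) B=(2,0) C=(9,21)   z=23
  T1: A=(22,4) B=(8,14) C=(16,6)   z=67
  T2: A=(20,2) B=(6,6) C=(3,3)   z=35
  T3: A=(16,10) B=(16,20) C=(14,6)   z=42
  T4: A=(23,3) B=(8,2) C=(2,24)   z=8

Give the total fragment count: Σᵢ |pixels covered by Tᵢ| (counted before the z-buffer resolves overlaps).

T0:
  2·area = 14
  edge (2, 2)→(2, 0): d=(0,-2) inclusive
  edge (2, 0)→(9, 21): d=(7,21) inclusive
  edge (9, 21)→(2, 2): d=(-7,-19) inclusive
    (1,1)@(3, 3): e=[2,0,12] → #  [on edge]
    (2,1)@(5, 3): e=[6,-42,50] → ·
    (1,2)@(3, 5): e=[2,14,-2] → ·
    (2,4)@(5, 9): e=[6,0,8] → #  [on edge]
    (3,4)@(7, 9): e=[10,-42,46] → ·
    (2,5)@(5, 11): e=[6,14,-6] → ·
    (3,7)@(7, 15): e=[10,0,4] → #  [on edge]
    (4,7)@(9, 15): e=[14,-42,42] → ·
    (3,8)@(7, 17): e=[10,14,-10] → ·
    (4,10)@(9, 21): e=[14,0,0] → #  [on edge]
    (5,10)@(11, 21): e=[18,-42,38] → ·
    (4,11)@(9, 23): e=[14,14,-14] → ·
  covered (4 px):
    · · · · · · · · · · · ·
    · # · · · · · · · · · ·
    · · · · · · · · · · · ·
    · · · · · · · · · · · ·
    · · # · · · · · · · · ·
    · · · · · · · · · · · ·
    · · · · · · · · · · · ·
    · · · # · · · · · · · ·
    · · · · · · · · · · · ·
    · · · · · · · · · · · ·
    · · · · # · · · · · · ·
    · · · · · · · · · · · ·
T1:
  2·area = 32
  edge (22, 4)→(8, 14): d=(-14,10) inclusive
  edge (8, 14)→(16, 6): d=(8,-8) inclusive
  edge (16, 6)→(22, 4): d=(6,-2) inclusive
    (10,0)@(21, 1): e=[52,0,-20] → ·  [on edge]
    (9,1)@(19, 3): e=[44,0,-12] → ·  [on edge]
    (8,2)@(17, 5): e=[36,0,-4] → ·  [on edge]
    (9,2)@(19, 5): e=[16,16,0] → #  [on edge]
    (10,2)@(21, 5): e=[-4,32,4] → ·
    (6,3)@(13, 7): e=[48,-16,0] → ·  [on edge]
    (7,3)@(15, 7): e=[28,0,4] → #  [on edge]
    (8,3)@(17, 7): e=[8,16,8] → #
    (9,3)@(19, 7): e=[-12,32,12] → ·
    (3,4)@(7, 9): e=[80,-48,0] → ·  [on edge]
    (6,4)@(13, 9): e=[20,0,12] → #  [on edge]
    (7,4)@(15, 9): e=[0,16,16] → #  [on edge]
    (0,5)@(1, 11): e=[112,-80,0] → ·  [on edge]
    (5,5)@(11, 11): e=[12,0,20] → #  [on edge]
    (4,6)@(9, 13): e=[4,0,28] → #  [on edge]
    (3,7)@(7, 15): e=[-4,0,36] → ·  [on edge]
    (2,8)@(5, 17): e=[-12,0,44] → ·  [on edge]
    (0,9)@(1, 19): e=[0,-16,48] → ·  [on edge]
    (1,9)@(3, 19): e=[-20,0,52] → ·  [on edge]
    (0,10)@(1, 21): e=[-28,0,60] → ·  [on edge]
  covered (7 px):
    · · · · · · · · · · · ·
    · · · · · · · · · · · ·
    · · · · · · · · · # · ·
    · · · · · · · # # · · ·
    · · · · · · # # · · · ·
    · · · · · # · · · · · ·
    · · · · # · · · · · · ·
    · · · · · · · · · · · ·
    · · · · · · · · · · · ·
    · · · · · · · · · · · ·
    · · · · · · · · · · · ·
    · · · · · · · · · · · ·
T2:
  2·area = 54
  edge (20, 2)→(6, 6): d=(-14,4) inclusive
  edge (6, 6)→(3, 3): d=(-3,-3) inclusive
  edge (3, 3)→(20, 2): d=(17,-1) inclusive
    (0,0)@(1, 1): e=[90,0,-36] → ·  [on edge]
    (1,1)@(3, 3): e=[54,0,0] → #  [on edge]
    (2,1)@(5, 3): e=[46,6,2] → #
    (3,1)@(7, 3): e=[38,12,4] → #
    (4,1)@(9, 3): e=[30,18,6] → #
    (5,1)@(11, 3): e=[22,24,8] → #
    (6,1)@(13, 3): e=[14,30,10] → #
    (7,1)@(15, 3): e=[6,36,12] → #
    (8,1)@(17, 3): e=[-2,42,14] → ·
    (1,2)@(3, 5): e=[26,-6,34] → ·
    (2,2)@(5, 5): e=[18,0,36] → #  [on edge]
    (5,2)@(11, 5): e=[-6,18,42] → ·
    (3,3)@(7, 7): e=[-18,0,72] → ·  [on edge]
    (4,4)@(9, 9): e=[-54,0,108] → ·  [on edge]
    (5,5)@(11, 11): e=[-90,0,144] → ·  [on edge]
    (6,6)@(13, 13): e=[-126,0,180] → ·  [on edge]
    (7,7)@(15, 15): e=[-162,0,216] → ·  [on edge]
    (8,8)@(17, 17): e=[-198,0,252] → ·  [on edge]
    (9,9)@(19, 19): e=[-234,0,288] → ·  [on edge]
    (10,10)@(21, 21): e=[-270,0,324] → ·  [on edge]
    (11,11)@(23, 23): e=[-306,0,360] → ·  [on edge]
  covered (10 px):
    · · · · · · · · · · · ·
    · # # # # # # # · · · ·
    · · # # # · · · · · · ·
    · · · · · · · · · · · ·
    · · · · · · · · · · · ·
    · · · · · · · · · · · ·
    · · · · · · · · · · · ·
    · · · · · · · · · · · ·
    · · · · · · · · · · · ·
    · · · · · · · · · · · ·
    · · · · · · · · · · · ·
    · · · · · · · · · · · ·
T3:
  2·area = 20
  edge (16, 10)→(16, 20): d=(0,10) inclusive
  edge (16, 20)→(14, 6): d=(-2,-14) inclusive
  edge (14, 6)→(16, 10): d=(2,4) inclusive
    (7,4)@(15, 9): e=[10,8,2] → #
    (8,4)@(17, 9): e=[-10,36,-6] → ·
    (7,5)@(15, 11): e=[10,4,6] → #
    (8,5)@(17, 11): e=[-10,32,-2] → ·
    (7,6)@(15, 13): e=[10,0,10] → #  [on edge]
    (8,6)@(17, 13): e=[-10,28,2] → ·
    (7,7)@(15, 15): e=[10,-4,14] → ·
  covered (3 px):
    · · · · · · · · · · · ·
    · · · · · · · · · · · ·
    · · · · · · · · · · · ·
    · · · · · · · · · · · ·
    · · · · · · · # · · · ·
    · · · · · · · # · · · ·
    · · · · · · · # · · · ·
    · · · · · · · · · · · ·
    · · · · · · · · · · · ·
    · · · · · · · · · · · ·
    · · · · · · · · · · · ·
    · · · · · · · · · · · ·
T4:
  2·area = 336  (B↔C swapped to make it positive)
  edge (23, 3)→(2, 24): d=(-21,21) inclusive
  edge (2, 24)→(8, 2): d=(6,-22) inclusive
  edge (8, 2)→(23, 3): d=(15,1) inclusive
    (4,1)@(9, 3): e=[294,28,14] → #
    (5,1)@(11, 3): e=[252,72,12] → #
    (6,1)@(13, 3): e=[210,116,10] → #
    (7,1)@(15, 3): e=[168,160,8] → #
    (8,1)@(17, 3): e=[126,204,6] → #
    (9,1)@(19, 3): e=[84,248,4] → #
    (10,1)@(21, 3): e=[42,292,2] → #
    (11,1)@(23, 3): e=[0,336,0] → #  [on edge]
    (4,2)@(9, 5): e=[252,40,44] → #
    (10,2)@(21, 5): e=[0,304,32] → #  [on edge]
    (11,2)@(23, 5): e=[-42,348,30] → ·
    (3,3)@(7, 7): e=[252,8,76] → #
    (9,3)@(19, 7): e=[0,272,64] → #  [on edge]
    (8,4)@(17, 9): e=[0,240,96] → #  [on edge]
    (7,5)@(15, 11): e=[0,208,128] → #  [on edge]
    (2,6)@(5, 13): e=[168,0,168] → #  [on edge]
    (6,6)@(13, 13): e=[0,176,160] → #  [on edge]
    (5,7)@(11, 15): e=[0,144,192] → #  [on edge]
    (4,8)@(9, 17): e=[0,112,224] → #  [on edge]
    (3,9)@(7, 19): e=[0,80,256] → #  [on edge]
    (2,10)@(5, 21): e=[0,48,288] → #  [on edge]
    (1,11)@(3, 23): e=[0,16,320] → #  [on edge]
  covered (50 px):
    · · · · · · · · · · · ·
    · · · · # # # # # # # #
    · · · · # # # # # # # ·
    · · · # # # # # # # · ·
    · · · # # # # # # · · ·
    · · · # # # # # · · · ·
    · · # # # # # · · · · ·
    · · # # # # · · · · · ·
    · · # # # · · · · · · ·
    · · # # · · · · · · · ·
    · # # · · · · · · · · ·
    · # · · · · · · · · · ·

Result: 74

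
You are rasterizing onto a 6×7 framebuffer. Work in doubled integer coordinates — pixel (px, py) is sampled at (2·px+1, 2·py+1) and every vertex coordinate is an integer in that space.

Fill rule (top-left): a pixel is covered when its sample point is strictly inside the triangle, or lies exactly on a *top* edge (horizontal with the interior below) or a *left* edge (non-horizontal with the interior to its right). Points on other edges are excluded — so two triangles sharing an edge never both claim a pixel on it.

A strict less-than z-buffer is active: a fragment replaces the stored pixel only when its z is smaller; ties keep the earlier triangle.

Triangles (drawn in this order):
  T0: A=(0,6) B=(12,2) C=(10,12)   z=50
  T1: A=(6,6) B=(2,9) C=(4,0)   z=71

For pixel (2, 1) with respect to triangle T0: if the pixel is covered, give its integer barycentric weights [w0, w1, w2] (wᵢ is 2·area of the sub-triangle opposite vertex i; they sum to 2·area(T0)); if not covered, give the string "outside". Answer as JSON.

T0:
  2·area = 112
  edge (0, 6)→(12, 2): d=(12,-4) top-left  bias=+0
  edge (12, 2)→(10, 12): d=(-2,10) right/bottom  bias=-1
  edge (10, 12)→(0, 6): d=(-10,-6) top-left  bias=+0
    (4,1)@(9, 3): e=[0,28,84] → █  [on edge]
    (5,1)@(11, 3): e=[8,8,96] → █
    (1,2)@(3, 5): e=[0,84,28] → █  [on edge]
    (2,2)@(5, 5): e=[8,64,40] → █
    (3,2)@(7, 5): e=[16,44,52] → █
    (1,3)@(3, 7): e=[24,80,8] → █
    (5,3)@(11, 7): e=[56,0,56] → ·  [on edge]
    (1,4)@(3, 9): e=[48,76,-12] → ·
    (2,4)@(5, 9): e=[56,56,0] → █  [on edge]
    (5,4)@(11, 9): e=[80,-4,36] → ·
    (2,5)@(5, 11): e=[80,52,-20] → ·
    (3,5)@(7, 11): e=[88,32,-8] → ·
  covered (15 px):
    · · · · · ·
    · · · · █ █
    · █ █ █ █ █
    · █ █ █ █ ·
    · · █ █ █ ·
    · · · · █ ·
    · · · · · ·
T1:
  2·area = 30
  edge (6, 6)→(2, 9): d=(-4,3) right/bottom  bias=-1
  edge (2, 9)→(4, 0): d=(2,-9) top-left  bias=+0
  edge (4, 0)→(6, 6): d=(2,6) right/bottom  bias=-1
    (2,1)@(5, 3): e=[15,15,0] → ·  [on edge]
    (1,2)@(3, 5): e=[13,1,16] → █
    (2,2)@(5, 5): e=[7,19,4] → █
    (3,2)@(7, 5): e=[1,37,-8] → ·
    (1,3)@(3, 7): e=[5,5,20] → █
    (2,3)@(5, 7): e=[-1,23,8] → ·
    (1,4)@(3, 9): e=[-3,9,24] → ·
    (3,4)@(7, 9): e=[-15,45,0] → ·  [on edge]
  covered (3 px):
    · · · · · ·
    · · · · · ·
    · █ █ · · ·
    · █ · · · ·
    · · · · · ·
    · · · · · ·
    · · · · · ·

Result: "outside"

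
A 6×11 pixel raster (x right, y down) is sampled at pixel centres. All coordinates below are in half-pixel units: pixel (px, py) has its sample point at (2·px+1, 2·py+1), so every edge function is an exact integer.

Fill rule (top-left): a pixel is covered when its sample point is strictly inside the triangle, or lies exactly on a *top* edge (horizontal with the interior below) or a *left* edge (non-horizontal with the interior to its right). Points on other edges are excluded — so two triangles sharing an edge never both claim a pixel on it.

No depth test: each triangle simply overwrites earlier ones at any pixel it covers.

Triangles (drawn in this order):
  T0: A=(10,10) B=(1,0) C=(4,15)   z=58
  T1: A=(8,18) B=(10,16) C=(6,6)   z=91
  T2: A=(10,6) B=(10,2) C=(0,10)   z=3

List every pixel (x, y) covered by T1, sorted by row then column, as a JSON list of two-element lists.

T0:
  2·area = 105  (B↔C swapped to make it positive)
  edge (10, 10)→(4, 15): d=(-6,5) right/bottom  bias=-1
  edge (4, 15)→(1, 0): d=(-3,-15) top-left  bias=+0
  edge (1, 0)→(10, 10): d=(9,10) right/bottom  bias=-1
    (1,1)@(3, 3): e=[77,21,7] → X
    (2,1)@(5, 3): e=[67,51,-13] → .
    (1,2)@(3, 5): e=[65,15,25] → X
    (2,2)@(5, 5): e=[55,45,5] → X
    (3,2)@(7, 5): e=[45,75,-15] → .
    (1,3)@(3, 7): e=[53,9,43] → X
    (3,3)@(7, 7): e=[33,69,3] → X
    (4,3)@(9, 7): e=[23,99,-17] → .
    (1,4)@(3, 9): e=[41,3,61] → X
    (4,4)@(9, 9): e=[11,93,1] → X
    (5,4)@(11, 9): e=[1,123,-19] → .
    (1,5)@(3, 11): e=[29,-3,79] → .
  covered (13 px):
    . . . . . .
    . X . . . .
    . X X . . .
    . X X X . .
    . X X X X .
    . . X X . .
    . . X . . .
    . . . . . .
    . . . . . .
    . . . . . .
    . . . . . .
T1:
  2·area = 28  (B↔C swapped to make it positive)
  edge (8, 18)→(6, 6): d=(-2,-12) top-left  bias=+0
  edge (6, 6)→(10, 16): d=(4,10) right/bottom  bias=-1
  edge (10, 16)→(8, 18): d=(-2,2) right/bottom  bias=-1
    (3,4)@(7, 9): e=[6,2,20] → X
    (4,4)@(9, 9): e=[30,-18,16] → .
    (3,5)@(7, 11): e=[2,10,16] → X
    (4,5)@(9, 11): e=[26,-10,12] → .
    (3,6)@(7, 13): e=[-2,18,12] → .
    (4,7)@(9, 15): e=[18,6,4] → X
    (5,7)@(11, 15): e=[42,-14,0] → .  [on edge]
    (4,8)@(9, 17): e=[14,14,0] → .  [on edge]
    (3,9)@(7, 19): e=[-14,42,0] → .  [on edge]
    (2,10)@(5, 21): e=[-42,70,0] → .  [on edge]
  covered (3 px):
    . . . . . .
    . . . . . .
    . . . . . .
    . . . . . .
    . . . X . .
    . . . X . .
    . . . . . .
    . . . . X .
    . . . . . .
    . . . . . .
    . . . . . .
T2:
  2·area = 40  (B↔C swapped to make it positive)
  edge (10, 6)→(0, 10): d=(-10,4) right/bottom  bias=-1
  edge (0, 10)→(10, 2): d=(10,-8) top-left  bias=+0
  edge (10, 2)→(10, 6): d=(0,4) right/bottom  bias=-1
    (4,1)@(9, 3): e=[34,2,4] → X
    (5,1)@(11, 3): e=[26,18,-4] → .
    (3,2)@(7, 5): e=[22,6,12] → X
    (5,2)@(11, 5): e=[6,38,-4] → .
    (2,3)@(5, 7): e=[10,10,20] → X
    (4,3)@(9, 7): e=[-6,42,4] → .
    (2,4)@(5, 9): e=[-10,30,20] → .
    (3,4)@(7, 9): e=[-18,46,12] → .
  covered (5 px):
    . . . . . .
    . . . . X .
    . . . X X .
    . . X X . .
    . . . . . .
    . . . . . .
    . . . . . .
    . . . . . .
    . . . . . .
    . . . . . .
    . . . . . .

Final: [[3,4],[3,5],[4,7]]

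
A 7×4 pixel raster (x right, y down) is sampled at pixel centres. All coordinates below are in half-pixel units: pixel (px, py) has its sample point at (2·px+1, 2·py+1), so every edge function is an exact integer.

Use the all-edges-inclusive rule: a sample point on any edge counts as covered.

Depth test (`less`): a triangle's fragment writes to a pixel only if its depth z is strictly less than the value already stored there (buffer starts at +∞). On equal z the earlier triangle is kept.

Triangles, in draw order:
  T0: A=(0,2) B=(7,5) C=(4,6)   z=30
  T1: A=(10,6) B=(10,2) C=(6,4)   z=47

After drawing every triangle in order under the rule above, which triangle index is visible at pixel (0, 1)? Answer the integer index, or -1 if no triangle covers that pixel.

T0:
  2·area = 16
  edge (0, 2)→(7, 5): d=(7,3) inclusive
  edge (7, 5)→(4, 6): d=(-3,1) inclusive
  edge (4, 6)→(0, 2): d=(-4,-4) inclusive
    (0,1)@(1, 3): e=[4,12,0] → #  [on edge]
    (1,1)@(3, 3): e=[-2,10,8] → ·
    (6,1)@(13, 3): e=[-32,0,48] → ·  [on edge]
    (0,2)@(1, 5): e=[18,6,-8] → ·
    (1,2)@(3, 5): e=[12,4,0] → #  [on edge]
    (2,2)@(5, 5): e=[6,2,8] → #
    (3,2)@(7, 5): e=[0,0,16] → #  [on edge]
    (4,2)@(9, 5): e=[-6,-2,24] → ·
    (0,3)@(1, 7): e=[32,0,-16] → ·  [on edge]
    (1,3)@(3, 7): e=[26,-2,-8] → ·
    (2,3)@(5, 7): e=[20,-4,0] → ·  [on edge]
    (3,3)@(7, 7): e=[14,-6,8] → ·
  covered (4 px):
    · · · · · · ·
    # · · · · · ·
    · # # # · · ·
    · · · · · · ·
T1:
  2·area = 16  (B↔C swapped to make it positive)
  edge (10, 6)→(6, 4): d=(-4,-2) inclusive
  edge (6, 4)→(10, 2): d=(4,-2) inclusive
  edge (10, 2)→(10, 6): d=(0,4) inclusive
    (4,1)@(9, 3): e=[10,2,4] → #
    (5,1)@(11, 3): e=[14,6,-4] → ·
    (4,2)@(9, 5): e=[2,10,4] → #
    (5,2)@(11, 5): e=[6,14,-4] → ·
    (4,3)@(9, 7): e=[-6,18,4] → ·
  covered (2 px):
    · · · · · · ·
    · · · · # · ·
    · · · · # · ·
    · · · · · · ·

Z-buffer (winner per pixel, '.' = empty):
  . . . . . . .
  0 . . . 1 . .
  . 0 0 0 1 . .
  . . . . . . .

Final: 0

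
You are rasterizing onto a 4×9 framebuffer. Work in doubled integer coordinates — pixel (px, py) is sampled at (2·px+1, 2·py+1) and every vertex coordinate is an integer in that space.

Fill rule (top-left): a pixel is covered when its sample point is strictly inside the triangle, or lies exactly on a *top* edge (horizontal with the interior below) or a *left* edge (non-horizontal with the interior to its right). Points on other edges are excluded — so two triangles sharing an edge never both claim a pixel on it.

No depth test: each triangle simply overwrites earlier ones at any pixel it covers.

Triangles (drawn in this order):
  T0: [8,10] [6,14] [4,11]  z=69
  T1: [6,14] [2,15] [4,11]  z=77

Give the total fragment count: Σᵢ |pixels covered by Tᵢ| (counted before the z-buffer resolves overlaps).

T0:
  2·area = 14
  edge (8, 10)→(6, 14): d=(-2,4) right/bottom  bias=-1
  edge (6, 14)→(4, 11): d=(-2,-3) top-left  bias=+0
  edge (4, 11)→(8, 10): d=(4,-1) top-left  bias=+0
    (2,5)@(5, 11): e=[10,3,1] → X
    (3,5)@(7, 11): e=[2,9,3] → X
    (2,6)@(5, 13): e=[6,-1,9] → .
    (3,6)@(7, 13): e=[-2,5,11] → .
  covered (2 px):
    . . . .
    . . . .
    . . . .
    . . . .
    . . . .
    . . X X
    . . . .
    . . . .
    . . . .
T1:
  2·area = 14
  edge (6, 14)→(2, 15): d=(-4,1) right/bottom  bias=-1
  edge (2, 15)→(4, 11): d=(2,-4) top-left  bias=+0
  edge (4, 11)→(6, 14): d=(2,3) right/bottom  bias=-1
    (3,2)@(7, 5): e=[35,0,-21] → .  [on edge]
    (2,4)@(5, 9): e=[21,0,-7] → .  [on edge]
    (1,6)@(3, 13): e=[7,0,7] → X  [on edge]
    (2,6)@(5, 13): e=[5,8,1] → X
    (3,6)@(7, 13): e=[3,16,-5] → .
    (1,7)@(3, 15): e=[-1,4,11] → .
    (2,7)@(5, 15): e=[-3,12,5] → .
    (0,8)@(1, 17): e=[-7,0,21] → .  [on edge]
  covered (2 px):
    . . . .
    . . . .
    . . . .
    . . . .
    . . . .
    . . . .
    . X X .
    . . . .
    . . . .

Result: 4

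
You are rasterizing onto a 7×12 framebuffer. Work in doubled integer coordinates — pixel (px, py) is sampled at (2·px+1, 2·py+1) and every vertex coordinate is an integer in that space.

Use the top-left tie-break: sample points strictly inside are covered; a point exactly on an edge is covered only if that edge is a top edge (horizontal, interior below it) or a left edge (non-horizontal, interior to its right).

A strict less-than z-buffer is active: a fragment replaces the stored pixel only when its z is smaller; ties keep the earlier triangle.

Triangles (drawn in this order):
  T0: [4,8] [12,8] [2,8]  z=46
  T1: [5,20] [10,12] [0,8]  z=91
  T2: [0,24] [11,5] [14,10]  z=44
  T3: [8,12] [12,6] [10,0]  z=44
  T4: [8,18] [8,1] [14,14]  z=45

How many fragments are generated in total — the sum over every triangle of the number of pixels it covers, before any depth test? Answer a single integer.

T0:
  degenerate (2·area = 0) — covers nothing
T1:
  2·area = 100  (B↔C swapped to make it positive)
  edge (5, 20)→(0, 8): d=(-5,-12) top-left  bias=+0
  edge (0, 8)→(10, 12): d=(10,4) right/bottom  bias=-1
  edge (10, 12)→(5, 20): d=(-5,8) right/bottom  bias=-1
    (0,4)@(1, 9): e=[7,6,87] → X
    (1,4)@(3, 9): e=[31,-2,71] → .
    (0,5)@(1, 11): e=[-3,26,77] → .
    (1,5)@(3, 11): e=[21,18,61] → X
    (2,5)@(5, 11): e=[45,10,45] → X
    (3,5)@(7, 11): e=[69,2,29] → X
    (4,5)@(9, 11): e=[93,-6,13] → .
    (1,6)@(3, 13): e=[11,38,51] → X
    (4,6)@(9, 13): e=[83,14,3] → X
    (5,6)@(11, 13): e=[107,6,-13] → .
    (1,7)@(3, 15): e=[1,58,41] → X
    (4,7)@(9, 15): e=[73,34,-7] → .
  covered (13 px):
    . . . . . . .
    . . . . . . .
    . . . . . . .
    . . . . . . .
    X . . . . . .
    . X X X . . .
    . X X X X . .
    . X X X . . .
    . . X . . . .
    . . X . . . .
    . . . . . . .
    . . . . . . .
T2:
  2·area = 112
  edge (0, 24)→(11, 5): d=(11,-19) top-left  bias=+0
  edge (11, 5)→(14, 10): d=(3,5) right/bottom  bias=-1
  edge (14, 10)→(0, 24): d=(-14,14) right/bottom  bias=-1
    (5,2)@(11, 5): e=[0,0,112] → .  [on edge]
    (5,3)@(11, 7): e=[22,6,84] → X
    (6,3)@(13, 7): e=[60,-4,56] → .
    (4,4)@(9, 9): e=[6,22,84] → X
    (6,4)@(13, 9): e=[82,2,28] → X
    (4,5)@(9, 11): e=[28,28,56] → X
    (6,5)@(13, 11): e=[104,8,0] → .  [on edge]
    (3,6)@(7, 13): e=[12,44,56] → X
    (5,6)@(11, 13): e=[88,24,0] → .  [on edge]
    (3,7)@(7, 15): e=[34,50,28] → X
    (4,7)@(9, 15): e=[72,40,0] → .  [on edge]
    (2,8)@(5, 17): e=[18,66,28] → X
    (3,8)@(7, 17): e=[56,56,0] → .  [on edge]
    (2,9)@(5, 19): e=[40,72,0] → .  [on edge]
    (1,10)@(3, 21): e=[24,88,0] → .  [on edge]
    (0,11)@(1, 23): e=[8,104,0] → .  [on edge]
  covered (11 px):
    . . . . . . .
    . . . . . . .
    . . . . . . .
    . . . . . X .
    . . . . X X X
    . . . . X X .
    . . . X X . .
    . . . X . . .
    . . X . . . .
    . X . . . . .
    . . . . . . .
    . . . . . . .
T3:
  2·area = 36  (B↔C swapped to make it positive)
  edge (8, 12)→(10, 0): d=(2,-12) top-left  bias=+0
  edge (10, 0)→(12, 6): d=(2,6) right/bottom  bias=-1
  edge (12, 6)→(8, 12): d=(-4,6) right/bottom  bias=-1
    (5,1)@(11, 3): e=[18,0,18] → .  [on edge]
    (5,2)@(11, 5): e=[22,4,10] → X
    (6,2)@(13, 5): e=[46,-8,-2] → .
    (4,3)@(9, 7): e=[2,20,14] → X
    (6,3)@(13, 7): e=[50,-4,-10] → .
    (4,4)@(9, 9): e=[6,24,6] → X
    (5,4)@(11, 9): e=[30,12,-6] → .
    (6,4)@(13, 9): e=[54,0,-18] → .  [on edge]
    (4,5)@(9, 11): e=[10,28,-2] → .
  covered (4 px):
    . . . . . . .
    . . . . . . .
    . . . . . X .
    . . . . X X .
    . . . . X . .
    . . . . . . .
    . . . . . . .
    . . . . . . .
    . . . . . . .
    . . . . . . .
    . . . . . . .
    . . . . . . .
T4:
  2·area = 102
  edge (8, 18)→(8, 1): d=(0,-17) top-left  bias=+0
  edge (8, 1)→(14, 14): d=(6,13) right/bottom  bias=-1
  edge (14, 14)→(8, 18): d=(-6,4) right/bottom  bias=-1
    (4,2)@(9, 5): e=[17,11,74] → X
    (5,2)@(11, 5): e=[51,-15,66] → .
    (4,3)@(9, 7): e=[17,23,62] → X
    (5,3)@(11, 7): e=[51,-3,54] → .
    (4,4)@(9, 9): e=[17,35,50] → X
    (5,4)@(11, 9): e=[51,9,42] → X
    (6,4)@(13, 9): e=[85,-17,34] → .
    (4,5)@(9, 11): e=[17,47,38] → X
    (6,5)@(13, 11): e=[85,-5,22] → .
    (4,6)@(9, 13): e=[17,59,26] → X
    (6,6)@(13, 13): e=[85,7,10] → X
    (4,7)@(9, 15): e=[17,71,14] → X
  covered (12 px):
    . . . . . . .
    . . . . . . .
    . . . . X . .
    . . . . X . .
    . . . . X X .
    . . . . X X .
    . . . . X X X
    . . . . X X .
    . . . . X . .
    . . . . . . .
    . . . . . . .
    . . . . . . .

Answer: 40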